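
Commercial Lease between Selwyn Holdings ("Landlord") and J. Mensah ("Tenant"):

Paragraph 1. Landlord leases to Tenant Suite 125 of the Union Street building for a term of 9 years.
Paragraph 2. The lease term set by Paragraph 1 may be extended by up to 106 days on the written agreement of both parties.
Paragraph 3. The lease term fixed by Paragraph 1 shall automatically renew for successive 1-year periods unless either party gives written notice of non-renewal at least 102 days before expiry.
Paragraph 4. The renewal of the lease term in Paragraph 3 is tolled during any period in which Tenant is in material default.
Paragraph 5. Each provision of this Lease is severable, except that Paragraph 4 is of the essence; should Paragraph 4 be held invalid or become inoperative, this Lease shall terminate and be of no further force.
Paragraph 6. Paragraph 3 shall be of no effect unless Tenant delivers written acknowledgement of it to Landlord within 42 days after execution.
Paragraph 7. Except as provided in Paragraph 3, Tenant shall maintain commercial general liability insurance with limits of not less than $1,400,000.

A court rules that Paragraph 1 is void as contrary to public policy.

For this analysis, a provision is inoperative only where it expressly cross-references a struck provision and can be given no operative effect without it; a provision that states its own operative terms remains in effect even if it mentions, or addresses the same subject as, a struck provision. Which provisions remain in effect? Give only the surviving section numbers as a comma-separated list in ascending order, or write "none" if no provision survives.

none

Paragraph 1 is struck. The whole of Paragraph 2 is the extension of the lease term, defined by reference to Paragraph 1, so Paragraph 2 cannot stand once Paragraph 1 is removed. The whole of Paragraph 3 is the renewal of the lease term, defined by reference to Paragraph 1, so Paragraph 3 cannot stand once Paragraph 1 is removed. Paragraph 4 does nothing except set the tolling of the renewal of the lease term by reference to Paragraph 3; with Paragraph 3 gone it has no independent effect and is inoperative. The only function of Paragraph 6 is the acknowledgement condition for Paragraph 3, so it cannot stand once Paragraph 3 is removed. Paragraph 5 makes Paragraph 4 an essential term, and Paragraph 4 has been rendered inoperative by the cascade; under Paragraph 5, the entire Lease is therefore void. No provision of the Lease survives.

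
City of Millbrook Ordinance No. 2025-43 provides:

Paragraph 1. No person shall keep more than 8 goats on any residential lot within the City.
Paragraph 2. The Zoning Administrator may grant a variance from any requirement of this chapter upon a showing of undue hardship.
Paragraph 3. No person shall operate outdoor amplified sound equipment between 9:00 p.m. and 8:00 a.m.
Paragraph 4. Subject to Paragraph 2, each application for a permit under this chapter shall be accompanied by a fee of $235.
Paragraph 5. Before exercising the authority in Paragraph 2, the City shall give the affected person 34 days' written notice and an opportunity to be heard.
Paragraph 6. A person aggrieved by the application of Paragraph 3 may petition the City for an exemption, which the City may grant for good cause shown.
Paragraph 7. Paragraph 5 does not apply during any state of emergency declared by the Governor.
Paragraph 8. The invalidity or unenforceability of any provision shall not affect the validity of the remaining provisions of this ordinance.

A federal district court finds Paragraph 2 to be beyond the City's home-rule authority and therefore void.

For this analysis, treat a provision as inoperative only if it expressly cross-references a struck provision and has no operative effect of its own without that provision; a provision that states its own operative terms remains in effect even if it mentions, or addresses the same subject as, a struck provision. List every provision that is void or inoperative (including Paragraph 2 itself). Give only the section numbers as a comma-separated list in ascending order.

Paragraph 2 is struck. Paragraph 5 operates only by reference to Paragraph 2, so it falls with Paragraph 2. The only function of Paragraph 7 is the emergency suspension of Paragraph 5, so it cannot stand once Paragraph 5 is removed. Paragraph 4 mentions Paragraph 2 but its own obligation stands independently of Paragraph 2, so Paragraph 4 is not affected. Paragraph 8 is a severability clause and preserves every provision that can still be given independent effect. That leaves Paragraph 1, Paragraph 3, Paragraph 4, Paragraph 6, and Paragraph 8 in effect.

2, 5, 7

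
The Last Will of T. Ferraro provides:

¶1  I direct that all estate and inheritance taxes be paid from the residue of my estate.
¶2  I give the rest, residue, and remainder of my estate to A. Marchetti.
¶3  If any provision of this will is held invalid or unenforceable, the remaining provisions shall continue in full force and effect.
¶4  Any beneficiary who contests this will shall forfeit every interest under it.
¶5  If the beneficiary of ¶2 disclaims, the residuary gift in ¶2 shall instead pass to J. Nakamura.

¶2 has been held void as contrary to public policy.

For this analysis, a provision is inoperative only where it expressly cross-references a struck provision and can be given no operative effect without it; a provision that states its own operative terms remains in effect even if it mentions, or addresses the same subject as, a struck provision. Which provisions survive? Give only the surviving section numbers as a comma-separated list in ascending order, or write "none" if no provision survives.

1, 3, 4

¶2 is struck. ¶5 merely fixes the alternative disposition for ¶2; with ¶2 gone it has nothing to operate on and falls away. Under the severability clause in ¶3, the remaining provisions continue in force. ¶1, ¶3, and ¶4 remain in effect.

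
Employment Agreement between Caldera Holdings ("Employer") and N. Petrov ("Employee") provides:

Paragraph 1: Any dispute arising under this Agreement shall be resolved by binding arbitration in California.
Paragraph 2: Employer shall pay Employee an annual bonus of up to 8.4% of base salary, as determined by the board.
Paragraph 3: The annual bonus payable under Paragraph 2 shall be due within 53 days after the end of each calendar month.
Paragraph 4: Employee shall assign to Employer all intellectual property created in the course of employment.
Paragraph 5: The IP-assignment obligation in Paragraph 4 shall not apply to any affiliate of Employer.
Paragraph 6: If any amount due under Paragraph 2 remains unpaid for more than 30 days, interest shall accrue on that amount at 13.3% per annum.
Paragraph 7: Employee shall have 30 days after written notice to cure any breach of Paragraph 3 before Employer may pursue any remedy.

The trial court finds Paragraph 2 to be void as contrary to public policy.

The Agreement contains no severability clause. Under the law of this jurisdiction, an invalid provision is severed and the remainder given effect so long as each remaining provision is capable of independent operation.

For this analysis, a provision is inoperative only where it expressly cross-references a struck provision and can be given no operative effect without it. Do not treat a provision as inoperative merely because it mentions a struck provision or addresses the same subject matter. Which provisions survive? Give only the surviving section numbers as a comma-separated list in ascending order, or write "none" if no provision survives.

Paragraph 2 is struck. Paragraph 3 operates only by reference to Paragraph 2, so it falls with Paragraph 2. Paragraph 6 does nothing except set the default interest on the annual bonus by reference to Paragraph 2; with Paragraph 2 gone it has no independent effect and is inoperative. Paragraph 7 merely fixes the cure period for breach of Paragraph 3; with Paragraph 3 gone it has nothing to operate on and falls away. Under the stated default rule, only provisions that cannot operate independently fall away; the rest are enforced. Paragraph 1, Paragraph 4, and Paragraph 5 remain in effect.

1, 4, 5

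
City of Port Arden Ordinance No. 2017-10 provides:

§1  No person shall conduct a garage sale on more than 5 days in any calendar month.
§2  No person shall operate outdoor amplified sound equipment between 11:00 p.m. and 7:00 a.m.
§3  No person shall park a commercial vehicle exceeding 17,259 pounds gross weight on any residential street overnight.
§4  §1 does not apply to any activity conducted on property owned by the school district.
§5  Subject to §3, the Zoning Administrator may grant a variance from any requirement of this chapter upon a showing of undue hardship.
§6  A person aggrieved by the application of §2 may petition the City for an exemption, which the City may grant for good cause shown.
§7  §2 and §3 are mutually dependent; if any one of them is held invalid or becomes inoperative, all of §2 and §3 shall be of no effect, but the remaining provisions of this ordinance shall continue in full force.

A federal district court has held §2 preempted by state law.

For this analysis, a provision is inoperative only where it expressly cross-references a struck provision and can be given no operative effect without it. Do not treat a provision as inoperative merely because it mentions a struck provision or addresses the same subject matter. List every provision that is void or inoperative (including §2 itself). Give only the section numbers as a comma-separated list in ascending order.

§2 is struck. §6 merely fixes the exemption procedure for §2; with §2 gone it has nothing to operate on and falls away. §5 mentions §3 but its own obligation stands independently of §3, so §5 is not affected. §7 declares §2 and §3 mutually dependent; since one of them has fallen, all of them are of no effect. That brings down §3 as well. The remainder continues in force under §7. That leaves §1, §4, §5, and §7 in effect.

2, 3, 6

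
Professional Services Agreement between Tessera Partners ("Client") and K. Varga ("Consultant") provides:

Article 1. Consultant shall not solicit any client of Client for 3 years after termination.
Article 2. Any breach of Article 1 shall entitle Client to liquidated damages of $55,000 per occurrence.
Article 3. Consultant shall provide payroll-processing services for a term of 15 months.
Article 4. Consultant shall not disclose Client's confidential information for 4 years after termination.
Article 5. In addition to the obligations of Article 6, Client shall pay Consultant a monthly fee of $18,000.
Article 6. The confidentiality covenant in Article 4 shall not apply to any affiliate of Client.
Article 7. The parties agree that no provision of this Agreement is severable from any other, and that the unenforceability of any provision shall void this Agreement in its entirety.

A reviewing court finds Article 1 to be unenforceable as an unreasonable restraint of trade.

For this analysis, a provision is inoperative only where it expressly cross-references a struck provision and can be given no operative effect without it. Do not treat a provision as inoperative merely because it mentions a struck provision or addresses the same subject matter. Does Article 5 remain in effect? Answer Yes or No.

Article 1 is struck. Article 2 does nothing except set the liquidated-damages amount by reference to Article 1; with Article 1 gone it has no independent effect and is inoperative. Article 7 provides that the Agreement is not severable, so the invalidity of any one provision voids the entire Agreement. No provision of the Agreement survives. Article 5 is among the inoperative provisions, so the answer is no.

No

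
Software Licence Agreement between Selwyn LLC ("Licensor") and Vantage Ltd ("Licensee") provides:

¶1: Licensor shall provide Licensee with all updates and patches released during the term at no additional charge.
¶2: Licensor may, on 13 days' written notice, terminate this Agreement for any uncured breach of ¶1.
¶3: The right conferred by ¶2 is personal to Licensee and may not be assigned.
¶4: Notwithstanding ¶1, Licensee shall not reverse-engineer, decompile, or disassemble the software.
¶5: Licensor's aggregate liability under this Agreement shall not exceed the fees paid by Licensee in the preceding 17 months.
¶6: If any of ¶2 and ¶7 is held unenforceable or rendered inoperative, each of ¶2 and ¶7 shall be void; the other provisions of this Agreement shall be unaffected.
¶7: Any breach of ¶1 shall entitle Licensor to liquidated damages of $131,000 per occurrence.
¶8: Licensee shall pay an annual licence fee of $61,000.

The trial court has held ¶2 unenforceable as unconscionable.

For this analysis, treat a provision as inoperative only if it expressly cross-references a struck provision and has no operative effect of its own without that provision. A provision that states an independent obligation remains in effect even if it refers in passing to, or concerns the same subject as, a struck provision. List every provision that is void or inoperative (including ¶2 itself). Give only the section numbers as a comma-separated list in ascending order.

¶2 is struck. ¶3 operates only by reference to ¶2, so it falls with ¶2. ¶6 declares ¶2 and ¶7 mutually dependent; since one of them has fallen, all of them are of no effect. That brings down ¶7 as well. The remainder continues in force under ¶6. ¶1, ¶4, ¶5, ¶6, and ¶8 remain in effect.

2, 3, 7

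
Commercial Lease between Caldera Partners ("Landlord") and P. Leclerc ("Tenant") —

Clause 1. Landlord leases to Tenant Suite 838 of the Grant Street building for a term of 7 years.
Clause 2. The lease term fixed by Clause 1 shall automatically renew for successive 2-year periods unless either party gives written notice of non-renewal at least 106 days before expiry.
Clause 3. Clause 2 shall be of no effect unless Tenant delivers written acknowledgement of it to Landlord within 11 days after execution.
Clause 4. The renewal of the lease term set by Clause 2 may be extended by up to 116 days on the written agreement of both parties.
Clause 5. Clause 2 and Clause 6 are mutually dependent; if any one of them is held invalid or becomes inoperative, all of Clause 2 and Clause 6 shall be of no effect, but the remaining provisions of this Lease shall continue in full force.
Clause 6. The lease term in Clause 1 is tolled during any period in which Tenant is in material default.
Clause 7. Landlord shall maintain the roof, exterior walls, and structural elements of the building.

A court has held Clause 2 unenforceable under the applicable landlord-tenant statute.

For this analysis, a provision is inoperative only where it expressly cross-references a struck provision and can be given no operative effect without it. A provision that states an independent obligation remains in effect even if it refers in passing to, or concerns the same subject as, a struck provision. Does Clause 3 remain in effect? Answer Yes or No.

Clause 2 is struck. The only function of Clause 3 is the acknowledgement condition for Clause 2, so it cannot stand once Clause 2 is removed. Clause 4 does nothing except set the extension of the renewal of the lease term by reference to Clause 2; with Clause 2 gone it has no independent effect and is inoperative. Clause 5 declares Clause 2 and Clause 6 mutually dependent; since one of them has fallen, all of them are of no effect. That brings down Clause 6 as well. The remainder continues in force under Clause 5. The provisions still in force are Clause 1, Clause 5, and Clause 7. Clause 3 is among the inoperative provisions, so the answer is no.

No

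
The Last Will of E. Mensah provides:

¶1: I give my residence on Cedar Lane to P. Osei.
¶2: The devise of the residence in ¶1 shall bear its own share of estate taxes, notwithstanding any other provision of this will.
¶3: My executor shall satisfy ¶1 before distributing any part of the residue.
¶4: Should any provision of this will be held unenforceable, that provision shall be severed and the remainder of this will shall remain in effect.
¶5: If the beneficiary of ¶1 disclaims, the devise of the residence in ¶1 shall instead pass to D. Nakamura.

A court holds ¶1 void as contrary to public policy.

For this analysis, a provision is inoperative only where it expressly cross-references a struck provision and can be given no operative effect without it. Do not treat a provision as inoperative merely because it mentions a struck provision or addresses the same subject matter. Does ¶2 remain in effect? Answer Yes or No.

¶1 is struck. The only function of ¶2 is the tax charge on ¶1, so it cannot stand once ¶1 is removed. The only function of ¶3 is the priority direction for ¶1, so it cannot stand once ¶1 is removed. ¶5 operates only by reference to ¶1, so it falls with ¶1. ¶4 is a severability clause and preserves every provision that can still be given independent effect. Only ¶4 remains in effect. ¶2 is among the inoperative provisions, so the answer is no.

No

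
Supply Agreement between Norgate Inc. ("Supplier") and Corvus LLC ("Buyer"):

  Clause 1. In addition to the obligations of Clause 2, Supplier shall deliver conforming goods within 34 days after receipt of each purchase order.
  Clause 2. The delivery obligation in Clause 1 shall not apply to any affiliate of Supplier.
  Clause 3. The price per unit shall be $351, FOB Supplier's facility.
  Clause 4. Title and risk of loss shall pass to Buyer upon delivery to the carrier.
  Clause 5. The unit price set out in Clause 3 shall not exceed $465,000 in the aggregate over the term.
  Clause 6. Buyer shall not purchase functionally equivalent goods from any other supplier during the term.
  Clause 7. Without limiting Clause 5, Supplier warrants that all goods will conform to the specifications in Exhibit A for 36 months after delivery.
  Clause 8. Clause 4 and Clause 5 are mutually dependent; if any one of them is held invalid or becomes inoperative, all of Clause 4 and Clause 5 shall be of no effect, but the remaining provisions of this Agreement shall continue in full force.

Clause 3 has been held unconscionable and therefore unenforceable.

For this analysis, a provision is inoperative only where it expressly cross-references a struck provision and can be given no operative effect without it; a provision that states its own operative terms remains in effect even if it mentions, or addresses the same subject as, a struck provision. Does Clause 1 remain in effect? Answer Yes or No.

Clause 3 is struck. Clause 5 has no operative effect of its own apart from Clause 3 and is therefore inoperative. Clause 7 mentions Clause 5 but its own obligation stands independently of Clause 5, so Clause 7 is not affected. Clause 8 declares Clause 4 and Clause 5 mutually dependent; since one of them has fallen, all of them are of no effect. That brings down Clause 4 as well. The remainder continues in force under Clause 8. Clause 1, Clause 2, Clause 6, Clause 7, and Clause 8 remain in effect. Clause 1 is among the surviving provisions, so the answer is yes.

Yes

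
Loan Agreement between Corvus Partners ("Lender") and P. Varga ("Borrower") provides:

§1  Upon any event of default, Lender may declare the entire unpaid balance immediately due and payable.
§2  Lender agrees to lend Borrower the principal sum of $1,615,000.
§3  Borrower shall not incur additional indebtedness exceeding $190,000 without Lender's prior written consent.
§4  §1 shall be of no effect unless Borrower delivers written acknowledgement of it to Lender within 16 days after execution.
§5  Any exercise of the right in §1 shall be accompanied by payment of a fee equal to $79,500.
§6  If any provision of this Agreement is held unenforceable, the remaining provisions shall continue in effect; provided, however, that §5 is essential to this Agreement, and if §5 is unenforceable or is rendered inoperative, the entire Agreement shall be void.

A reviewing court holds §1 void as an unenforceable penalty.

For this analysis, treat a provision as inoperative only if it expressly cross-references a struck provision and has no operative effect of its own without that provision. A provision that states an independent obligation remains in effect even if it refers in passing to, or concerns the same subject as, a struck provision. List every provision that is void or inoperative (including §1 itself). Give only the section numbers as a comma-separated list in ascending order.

§1 is struck. §4 has no operative effect of its own apart from §1 and is therefore inoperative. §5 has no operative effect of its own apart from §1 and is therefore inoperative. §6 makes §5 an essential term, and §5 has been rendered inoperative by the cascade; under §6, the entire Agreement is therefore void. No provision of the Agreement survives.

1, 2, 3, 4, 5, 6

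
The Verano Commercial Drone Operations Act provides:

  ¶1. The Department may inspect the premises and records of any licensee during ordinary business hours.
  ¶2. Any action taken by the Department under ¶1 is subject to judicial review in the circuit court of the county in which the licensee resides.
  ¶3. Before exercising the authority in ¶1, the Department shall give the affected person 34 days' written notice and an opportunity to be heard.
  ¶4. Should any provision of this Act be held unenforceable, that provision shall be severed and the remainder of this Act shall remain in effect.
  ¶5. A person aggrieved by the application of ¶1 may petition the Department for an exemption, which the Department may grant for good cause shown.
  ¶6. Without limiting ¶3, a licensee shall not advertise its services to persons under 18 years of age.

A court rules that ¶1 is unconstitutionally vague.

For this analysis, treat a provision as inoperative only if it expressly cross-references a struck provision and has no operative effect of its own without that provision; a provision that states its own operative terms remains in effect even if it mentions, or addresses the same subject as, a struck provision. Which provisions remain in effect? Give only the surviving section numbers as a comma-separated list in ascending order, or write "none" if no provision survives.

¶1 is struck. ¶2 merely fixes the judicial-review right for ¶1; with ¶1 gone it has nothing to operate on and falls away. ¶3 operates only by reference to ¶1, so it falls with ¶1. The only function of ¶5 is the exemption procedure for ¶1, so it cannot stand once ¶1 is removed. Although ¶6 refers to ¶3, its operative terms do not depend on ¶3, so it remains in effect. ¶4 is a severability clause and preserves every provision that can still be given independent effect. The provisions still in force are ¶4 and ¶6.

4, 6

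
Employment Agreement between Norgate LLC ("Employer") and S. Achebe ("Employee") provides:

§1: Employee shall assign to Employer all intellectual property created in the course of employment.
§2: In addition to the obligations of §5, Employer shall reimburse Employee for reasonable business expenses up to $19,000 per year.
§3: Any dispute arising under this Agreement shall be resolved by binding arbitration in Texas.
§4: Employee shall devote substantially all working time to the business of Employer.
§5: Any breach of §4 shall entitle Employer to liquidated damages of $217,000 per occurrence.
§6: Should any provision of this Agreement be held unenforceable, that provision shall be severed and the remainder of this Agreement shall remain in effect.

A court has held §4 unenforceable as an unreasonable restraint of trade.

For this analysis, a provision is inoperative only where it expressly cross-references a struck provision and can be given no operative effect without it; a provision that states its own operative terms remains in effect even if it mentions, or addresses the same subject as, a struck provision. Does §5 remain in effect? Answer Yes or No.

No

§4 is struck. §5 operates only by reference to §4, so it falls with §4. §2 mentions §5 but its own obligation stands independently of §5, so §2 is not affected. §6 is a severability clause and preserves every provision that can still be given independent effect. That leaves §1, §2, §3, and §6 in effect. §5 is among the inoperative provisions, so the answer is no.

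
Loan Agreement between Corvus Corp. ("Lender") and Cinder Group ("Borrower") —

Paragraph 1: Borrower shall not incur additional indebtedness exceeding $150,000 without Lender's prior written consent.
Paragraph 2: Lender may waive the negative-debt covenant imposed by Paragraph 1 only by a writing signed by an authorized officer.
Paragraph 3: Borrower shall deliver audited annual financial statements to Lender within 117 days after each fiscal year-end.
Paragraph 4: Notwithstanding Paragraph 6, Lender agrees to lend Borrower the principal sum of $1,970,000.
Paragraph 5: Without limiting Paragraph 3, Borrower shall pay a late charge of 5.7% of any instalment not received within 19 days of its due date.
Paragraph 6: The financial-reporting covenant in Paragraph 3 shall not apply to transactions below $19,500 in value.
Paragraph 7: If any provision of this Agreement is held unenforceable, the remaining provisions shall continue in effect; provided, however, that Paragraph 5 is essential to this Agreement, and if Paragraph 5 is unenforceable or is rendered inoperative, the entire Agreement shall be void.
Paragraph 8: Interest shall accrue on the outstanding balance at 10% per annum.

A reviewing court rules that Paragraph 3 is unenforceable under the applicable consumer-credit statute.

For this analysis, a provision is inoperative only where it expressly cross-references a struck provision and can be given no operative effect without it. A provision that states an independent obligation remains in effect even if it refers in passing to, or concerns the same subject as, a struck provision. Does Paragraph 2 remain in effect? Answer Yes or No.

Paragraph 3 is struck. Paragraph 6 has no operative effect of its own apart from Paragraph 3 and is therefore inoperative. Paragraph 4 mentions Paragraph 6 but its own obligation stands independently of Paragraph 6, so Paragraph 4 is not affected. Although Paragraph 5 refers to Paragraph 3, its operative terms do not depend on Paragraph 3, so it remains in effect. Paragraph 7 makes Paragraph 5 an essential term, but Paragraph 5 is unaffected, so the severability proviso in Paragraph 7 preserves the remaining provisions. That leaves Paragraph 1, Paragraph 2, Paragraph 4, Paragraph 5, Paragraph 7, and Paragraph 8 in effect. Paragraph 2 is among the surviving provisions, so the answer is yes.

Yes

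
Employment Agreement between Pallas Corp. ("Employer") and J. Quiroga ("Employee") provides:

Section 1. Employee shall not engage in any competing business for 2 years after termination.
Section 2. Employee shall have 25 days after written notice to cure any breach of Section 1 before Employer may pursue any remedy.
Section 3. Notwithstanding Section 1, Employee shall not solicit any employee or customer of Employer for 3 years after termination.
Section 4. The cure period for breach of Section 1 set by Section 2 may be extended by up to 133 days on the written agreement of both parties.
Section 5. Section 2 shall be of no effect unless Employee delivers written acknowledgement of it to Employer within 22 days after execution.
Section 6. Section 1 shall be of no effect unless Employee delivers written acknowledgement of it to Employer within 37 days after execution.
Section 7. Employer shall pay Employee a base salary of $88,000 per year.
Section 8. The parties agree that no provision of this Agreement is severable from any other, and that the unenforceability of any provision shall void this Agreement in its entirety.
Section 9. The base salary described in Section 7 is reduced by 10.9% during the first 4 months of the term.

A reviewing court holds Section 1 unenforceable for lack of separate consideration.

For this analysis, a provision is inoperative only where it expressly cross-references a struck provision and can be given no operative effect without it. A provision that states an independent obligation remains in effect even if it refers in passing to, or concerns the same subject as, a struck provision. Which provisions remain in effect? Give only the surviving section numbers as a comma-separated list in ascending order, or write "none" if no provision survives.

Section 1 is struck. Section 2 has no operative effect of its own apart from Section 1 and is therefore inoperative. Section 6 has no operative effect of its own apart from Section 1 and is therefore inoperative. Section 4 does nothing except set the extension of the cure period for breach of Section 1 by reference to Section 2; with Section 2 gone it has no independent effect and is inoperative. Section 5 operates only by reference to Section 2, so it falls with Section 2. Section 8 provides that the Agreement is not severable, so the invalidity of any one provision voids the entire Agreement. No provision of the Agreement survives.

none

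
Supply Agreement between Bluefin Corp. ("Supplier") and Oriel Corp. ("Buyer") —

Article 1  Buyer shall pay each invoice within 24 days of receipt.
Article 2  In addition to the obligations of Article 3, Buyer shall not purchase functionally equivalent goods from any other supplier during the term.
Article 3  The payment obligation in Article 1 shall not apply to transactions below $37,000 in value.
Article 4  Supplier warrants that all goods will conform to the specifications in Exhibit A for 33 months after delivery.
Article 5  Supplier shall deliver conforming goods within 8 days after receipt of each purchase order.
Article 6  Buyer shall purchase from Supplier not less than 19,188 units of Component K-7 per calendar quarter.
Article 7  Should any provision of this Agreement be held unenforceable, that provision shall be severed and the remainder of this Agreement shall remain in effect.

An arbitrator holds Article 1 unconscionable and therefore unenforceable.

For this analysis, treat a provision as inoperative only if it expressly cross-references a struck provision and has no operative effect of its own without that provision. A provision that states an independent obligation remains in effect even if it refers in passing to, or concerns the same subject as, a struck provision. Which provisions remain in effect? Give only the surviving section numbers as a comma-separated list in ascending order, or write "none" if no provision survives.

Article 1 is struck. The whole of Article 3 is the carve-out from the payment obligation, defined by reference to Article 1, so Article 3 cannot stand once Article 1 is removed. Article 2 mentions Article 3 but its own obligation stands independently of Article 3, so Article 2 is not affected. Under the severability clause in Article 7, the remaining provisions continue in force. That leaves Article 2, Article 4, Article 5, Article 6, and Article 7 in effect.

2, 4, 5, 6, 7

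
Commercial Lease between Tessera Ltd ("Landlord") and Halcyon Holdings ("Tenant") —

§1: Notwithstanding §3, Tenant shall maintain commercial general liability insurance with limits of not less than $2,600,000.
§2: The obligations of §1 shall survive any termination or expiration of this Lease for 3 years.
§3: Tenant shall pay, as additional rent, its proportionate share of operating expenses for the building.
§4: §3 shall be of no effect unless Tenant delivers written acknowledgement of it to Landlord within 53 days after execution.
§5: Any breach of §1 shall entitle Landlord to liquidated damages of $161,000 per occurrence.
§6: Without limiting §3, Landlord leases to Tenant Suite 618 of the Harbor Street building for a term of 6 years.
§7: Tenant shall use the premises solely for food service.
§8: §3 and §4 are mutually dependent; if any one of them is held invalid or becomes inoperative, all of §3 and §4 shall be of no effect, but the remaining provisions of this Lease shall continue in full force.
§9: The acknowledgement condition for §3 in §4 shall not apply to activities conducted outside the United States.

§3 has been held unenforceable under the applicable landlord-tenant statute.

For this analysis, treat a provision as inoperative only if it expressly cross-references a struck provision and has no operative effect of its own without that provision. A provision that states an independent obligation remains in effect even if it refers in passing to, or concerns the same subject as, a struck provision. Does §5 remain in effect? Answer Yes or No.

Yes

§3 is struck. §4 operates only by reference to §3, so it falls with §3. §9 does nothing except set the carve-out from the acknowledgement condition for §3 by reference to §4; with §4 gone it has no independent effect and is inoperative. §6 mentions §3 but its own obligation stands independently of §3, so §6 is not affected. §1 mentions §3 but its own obligation stands independently of §3, so §1 is not affected. §8 declares §3 and §4 mutually dependent; since one of them has fallen, all of them are of no effect. The remainder continues in force under §8. The provisions still in force are §1, §2, §5, §6, §7, and §8. §5 is among the surviving provisions, so the answer is yes.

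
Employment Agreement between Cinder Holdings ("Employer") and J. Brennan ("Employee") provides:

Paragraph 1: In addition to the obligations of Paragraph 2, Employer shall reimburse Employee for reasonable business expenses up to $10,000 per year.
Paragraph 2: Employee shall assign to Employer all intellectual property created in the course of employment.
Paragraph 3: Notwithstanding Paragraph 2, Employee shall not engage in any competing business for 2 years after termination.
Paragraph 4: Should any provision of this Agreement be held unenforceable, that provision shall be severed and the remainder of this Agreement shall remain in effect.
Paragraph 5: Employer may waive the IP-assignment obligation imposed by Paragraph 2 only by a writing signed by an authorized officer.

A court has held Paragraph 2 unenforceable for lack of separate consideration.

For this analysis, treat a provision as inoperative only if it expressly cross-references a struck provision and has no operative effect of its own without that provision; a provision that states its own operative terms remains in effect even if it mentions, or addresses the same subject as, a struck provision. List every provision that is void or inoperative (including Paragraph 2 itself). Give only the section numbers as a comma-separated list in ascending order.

2, 5

Paragraph 2 is struck. Paragraph 5 has no operative effect of its own apart from Paragraph 2 and is therefore inoperative. Paragraph 1 mentions Paragraph 2 but its own obligation stands independently of Paragraph 2, so Paragraph 1 is not affected. Paragraph 3 mentions Paragraph 2 but its own obligation stands independently of Paragraph 2, so Paragraph 3 is not affected. Paragraph 4 is a severability clause and preserves every provision that can still be given independent effect. That leaves Paragraph 1, Paragraph 3, and Paragraph 4 in effect.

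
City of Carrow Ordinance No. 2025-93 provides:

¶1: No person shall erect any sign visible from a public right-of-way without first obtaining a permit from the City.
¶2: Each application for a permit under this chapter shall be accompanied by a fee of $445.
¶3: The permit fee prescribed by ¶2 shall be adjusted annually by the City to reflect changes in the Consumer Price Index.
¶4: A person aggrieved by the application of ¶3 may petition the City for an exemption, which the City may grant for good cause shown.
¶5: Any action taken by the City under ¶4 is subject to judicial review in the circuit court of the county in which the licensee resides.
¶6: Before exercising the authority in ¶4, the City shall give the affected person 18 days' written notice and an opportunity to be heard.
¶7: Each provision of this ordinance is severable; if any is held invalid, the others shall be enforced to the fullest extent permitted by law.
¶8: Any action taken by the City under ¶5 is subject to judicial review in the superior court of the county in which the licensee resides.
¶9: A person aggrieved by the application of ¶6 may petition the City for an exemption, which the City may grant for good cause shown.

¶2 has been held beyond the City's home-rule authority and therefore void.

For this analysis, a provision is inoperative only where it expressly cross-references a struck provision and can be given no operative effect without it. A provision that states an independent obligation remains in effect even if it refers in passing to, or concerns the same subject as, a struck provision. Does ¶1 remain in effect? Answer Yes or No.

¶2 is struck. ¶3 operates only by reference to ¶2, so it falls with ¶2. ¶4 merely fixes the exemption procedure for ¶3; with ¶3 gone it has nothing to operate on and falls away. ¶5 has no operative effect of its own apart from ¶4 and is therefore inoperative. The only function of ¶6 is the notice-and-hearing requirement for ¶4, so it cannot stand once ¶4 is removed. ¶8 merely fixes the judicial-review right for ¶5; with ¶5 gone it has nothing to operate on and falls away. The only function of ¶9 is the exemption procedure for ¶6, so it cannot stand once ¶6 is removed. ¶7 is a severability clause and preserves every provision that can still be given independent effect. ¶1 and ¶7 remain in effect. ¶1 is among the surviving provisions, so the answer is yes.

Yes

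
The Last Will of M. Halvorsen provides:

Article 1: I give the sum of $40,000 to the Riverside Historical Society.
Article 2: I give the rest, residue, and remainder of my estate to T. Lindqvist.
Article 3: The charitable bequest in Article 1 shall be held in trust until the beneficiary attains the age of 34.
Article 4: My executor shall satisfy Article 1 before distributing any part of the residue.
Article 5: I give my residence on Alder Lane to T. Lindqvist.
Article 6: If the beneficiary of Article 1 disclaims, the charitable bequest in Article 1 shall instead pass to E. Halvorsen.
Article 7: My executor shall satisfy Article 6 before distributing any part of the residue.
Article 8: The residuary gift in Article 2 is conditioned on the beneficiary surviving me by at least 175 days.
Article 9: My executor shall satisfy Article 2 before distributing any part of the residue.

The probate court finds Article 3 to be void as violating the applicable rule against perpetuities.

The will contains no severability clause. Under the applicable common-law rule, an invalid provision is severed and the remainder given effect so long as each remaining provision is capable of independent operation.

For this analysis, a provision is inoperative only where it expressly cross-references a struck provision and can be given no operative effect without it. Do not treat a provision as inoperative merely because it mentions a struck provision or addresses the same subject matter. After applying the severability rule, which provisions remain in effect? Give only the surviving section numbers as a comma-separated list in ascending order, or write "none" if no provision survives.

Article 3 is struck. No other provision's operative terms depend on Article 3. Under the stated default rule, only provisions that cannot operate independently fall away; the rest are enforced. Article 1, Article 2, Article 4, Article 5, Article 6, Article 7, Article 8, and Article 9 remain in effect.

1, 2, 4, 5, 6, 7, 8, 9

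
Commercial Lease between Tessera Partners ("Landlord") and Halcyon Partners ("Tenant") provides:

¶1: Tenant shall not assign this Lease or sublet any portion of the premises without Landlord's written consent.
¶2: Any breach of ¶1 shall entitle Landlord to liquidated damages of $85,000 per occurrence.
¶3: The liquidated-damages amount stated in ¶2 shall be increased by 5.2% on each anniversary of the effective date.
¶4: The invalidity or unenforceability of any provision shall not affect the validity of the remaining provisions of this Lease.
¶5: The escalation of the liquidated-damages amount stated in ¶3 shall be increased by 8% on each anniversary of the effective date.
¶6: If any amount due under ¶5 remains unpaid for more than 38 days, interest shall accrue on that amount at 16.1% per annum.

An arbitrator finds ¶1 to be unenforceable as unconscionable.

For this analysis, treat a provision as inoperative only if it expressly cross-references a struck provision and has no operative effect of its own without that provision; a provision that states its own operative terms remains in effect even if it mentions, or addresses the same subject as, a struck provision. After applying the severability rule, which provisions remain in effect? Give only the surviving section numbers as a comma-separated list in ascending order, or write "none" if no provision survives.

4

¶1 is struck. The whole of ¶2 is the liquidated-damages amount, defined by reference to ¶1, so ¶2 cannot stand once ¶1 is removed. The whole of ¶3 is the escalation of the liquidated-damages amount, defined by reference to ¶2, so ¶3 cannot stand once ¶2 is removed. ¶5 has no operative effect of its own apart from ¶3 and is therefore inoperative. ¶6 has no operative effect of its own apart from ¶5 and is therefore inoperative. ¶4 is a severability clause and preserves every provision that can still be given independent effect. Only ¶4 remains in effect.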